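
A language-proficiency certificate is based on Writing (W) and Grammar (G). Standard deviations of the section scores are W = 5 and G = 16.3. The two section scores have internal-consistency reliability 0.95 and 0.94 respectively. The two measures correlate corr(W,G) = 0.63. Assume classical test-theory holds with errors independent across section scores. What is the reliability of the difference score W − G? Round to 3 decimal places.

0.909

Var(W−G) = 5² + 16.3² − 2·5·16.3·0.63 = 290.69 − 102.69 = 188.
Under uncorrelated errors the observed covariances equal the true-score covariances, so only the own-variance terms attenuate.
True-score variance = [5²·0.95 + 16.3²·0.94] − 102.69 = 273.499 − 102.69 = 170.809.
Reliability = 170.809 / 188 = 0.909.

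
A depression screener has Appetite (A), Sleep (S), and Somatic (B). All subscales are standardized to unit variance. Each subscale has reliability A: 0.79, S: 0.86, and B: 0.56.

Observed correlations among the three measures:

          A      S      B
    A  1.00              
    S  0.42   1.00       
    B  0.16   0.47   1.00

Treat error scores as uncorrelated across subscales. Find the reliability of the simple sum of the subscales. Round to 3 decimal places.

Var(A+S+B) = 3 + 2·[0.42 + 0.16 + 0.47] = 3 + 2.1 = 5.1.
With uncorrelated errors the cross-covariances are all true-score covariance, so they carry over unchanged; only the diagonal terms shrink to ρᵢσᵢ².
True-score variance = [0.79 + 0.86 + 0.56] + 2.1 = 2.21 + 2.1 = 4.31.
Reliability = 4.31 / 5.1 = 0.845.

0.845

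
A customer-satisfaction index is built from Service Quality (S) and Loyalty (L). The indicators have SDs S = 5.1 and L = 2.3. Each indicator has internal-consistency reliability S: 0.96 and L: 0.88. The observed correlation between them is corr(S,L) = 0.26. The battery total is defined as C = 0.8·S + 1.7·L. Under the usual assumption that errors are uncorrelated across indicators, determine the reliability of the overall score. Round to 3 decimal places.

Var(C) = 0.8²·5.1² + 1.7²·2.3² + 2·[1.36·5.1·2.3·0.26] = 31.9345 + 8.29546 = 40.23.
Under uncorrelated errors the observed covariances equal the true-score covariances, so only the own-variance terms attenuate.
True-score variance = [0.8²·5.1²·0.96 + 1.7²·2.3²·0.88] + 8.29546 = 29.4341 + 8.29546 = 37.7295.
Reliability = 37.7295 / 40.23 = 0.938.

0.938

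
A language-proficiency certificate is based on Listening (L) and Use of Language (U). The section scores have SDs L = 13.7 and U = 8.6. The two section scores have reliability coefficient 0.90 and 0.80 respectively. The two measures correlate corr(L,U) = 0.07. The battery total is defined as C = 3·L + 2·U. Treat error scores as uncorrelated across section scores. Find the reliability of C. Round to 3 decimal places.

Var(C) = 3²·13.7² + 2²·8.6² + 2·[6·13.7·8.6·0.07] = 1985.05 + 98.9688 = 2084.02.
With uncorrelated errors the cross-covariances are all true-score covariance, so they carry over unchanged; only the diagonal terms shrink to ρᵢσᵢ².
True-score variance = [3²·13.7²·0.90 + 2²·8.6²·0.80] + 98.9688 = 1756.96 + 98.9688 = 1855.93.
Reliability = 1855.93 / 2084.02 = 0.891.

0.891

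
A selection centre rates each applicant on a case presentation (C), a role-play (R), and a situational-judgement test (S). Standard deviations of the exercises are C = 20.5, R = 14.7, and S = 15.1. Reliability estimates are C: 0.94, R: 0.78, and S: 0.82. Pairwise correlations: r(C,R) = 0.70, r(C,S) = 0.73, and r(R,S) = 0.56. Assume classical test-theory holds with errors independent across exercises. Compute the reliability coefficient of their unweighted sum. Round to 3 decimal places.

0.943

Var(C+R+S) = 20.5² + 14.7² + 15.1² + 2·[20.5·14.7·0.70 + 20.5·15.1·0.73 + 14.7·15.1·0.56] = 864.35 + 1122.44 = 1986.79.
Under uncorrelated errors the observed covariances equal the true-score covariances, so only the own-variance terms attenuate.
True-score variance = [20.5²·0.94 + 14.7²·0.78 + 15.1²·0.82] + 1122.44 = 750.553 + 1122.44 = 1872.99.
Reliability = 1872.99 / 1986.79 = 0.943.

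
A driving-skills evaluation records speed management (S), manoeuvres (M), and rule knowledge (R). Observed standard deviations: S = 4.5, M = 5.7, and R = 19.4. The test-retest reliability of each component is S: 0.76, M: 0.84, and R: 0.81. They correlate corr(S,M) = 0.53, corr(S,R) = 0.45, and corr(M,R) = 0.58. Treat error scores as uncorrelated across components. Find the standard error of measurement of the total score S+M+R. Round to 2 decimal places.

Var(total) = 429.1 + 234.032 = 663.132.
True-score variance = 347.533 + 234.032 = 581.565, so reliability = 0.8770.
Error variance = 663.132 − 581.565 = 81.5668; SEM = √81.5668 = 9.03.

9.03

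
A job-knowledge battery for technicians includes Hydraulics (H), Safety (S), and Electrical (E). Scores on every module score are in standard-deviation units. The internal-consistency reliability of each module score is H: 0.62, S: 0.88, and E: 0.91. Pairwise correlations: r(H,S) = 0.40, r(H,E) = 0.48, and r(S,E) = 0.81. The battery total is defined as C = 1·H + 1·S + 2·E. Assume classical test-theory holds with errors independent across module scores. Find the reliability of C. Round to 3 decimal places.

0.928

Var(C) = 1 + 1 + 2² + 2·[0.40 + 2·0.48 + 2·0.81] = 6 + 5.96 = 11.96.
Because errors are independent across components, Cov(Tᵢ,Tⱼ) = Cov(Xᵢ,Xⱼ); the off-diagonal part of the true-score variance is the same as above.
True-score variance = [0.62 + 0.88 + 2²·0.91] + 5.96 = 5.14 + 5.96 = 11.1.
Reliability = 11.1 / 11.96 = 0.928.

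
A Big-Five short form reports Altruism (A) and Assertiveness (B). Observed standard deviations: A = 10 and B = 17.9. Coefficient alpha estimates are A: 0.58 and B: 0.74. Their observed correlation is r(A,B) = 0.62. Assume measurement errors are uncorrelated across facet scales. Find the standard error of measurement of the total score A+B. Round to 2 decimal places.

Var(total) = 420.41 + 221.96 = 642.37.
True-score variance = 295.103 + 221.96 = 517.063, so reliability = 0.8049.
Error variance = 642.37 − 517.063 = 125.307; SEM = √125.307 = 11.19.

11.19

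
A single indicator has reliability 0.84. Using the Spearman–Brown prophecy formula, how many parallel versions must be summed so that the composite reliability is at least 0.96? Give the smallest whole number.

5

k ≥ ρ*(1−ρ₁)/(ρ₁(1−ρ*)) = 0.96·0.16 / (0.84·0.04) = 4.571.
Smallest integer k = 5.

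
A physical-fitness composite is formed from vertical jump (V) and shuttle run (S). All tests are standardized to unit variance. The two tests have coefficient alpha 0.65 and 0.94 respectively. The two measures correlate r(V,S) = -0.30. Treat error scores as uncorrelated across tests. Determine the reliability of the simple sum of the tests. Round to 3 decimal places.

0.707

Var(V+S) = 2 + 2·[(-0.30)] = 2 − 0.6 = 1.4.
With uncorrelated errors the cross-covariances are all true-score covariance, so they carry over unchanged; only the diagonal terms shrink to ρᵢσᵢ².
True-score variance = [0.65 + 0.94] − 0.6 = 1.59 − 0.6 = 0.99.
Reliability = 0.99 / 1.4 = 0.707.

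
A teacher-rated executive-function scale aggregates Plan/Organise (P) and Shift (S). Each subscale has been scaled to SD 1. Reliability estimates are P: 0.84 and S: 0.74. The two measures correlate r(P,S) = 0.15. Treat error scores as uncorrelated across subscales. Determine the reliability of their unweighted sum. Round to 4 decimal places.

Var(P+S) = 2 + 2·[0.15] = 2 + 0.3 = 2.3.
Under uncorrelated errors the observed covariances equal the true-score covariances, so only the own-variance terms attenuate.
True-score variance = [0.84 + 0.74] + 0.3 = 1.58 + 0.3 = 1.88.
Reliability = 1.88 / 2.3 = 0.8174.

0.8174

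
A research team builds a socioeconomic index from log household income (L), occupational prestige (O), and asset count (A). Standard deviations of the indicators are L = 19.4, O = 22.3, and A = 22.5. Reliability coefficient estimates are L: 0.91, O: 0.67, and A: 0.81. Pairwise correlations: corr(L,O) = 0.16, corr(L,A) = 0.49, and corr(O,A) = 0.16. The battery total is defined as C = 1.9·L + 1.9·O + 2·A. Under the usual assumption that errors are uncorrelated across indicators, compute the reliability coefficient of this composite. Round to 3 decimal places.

0.861

Var(C) = 1.9²·19.4² + 1.9²·22.3² + 2²·22.5² + 2·[3.61·19.4·22.3·0.16 + 3.8·19.4·22.5·0.49 + 3.8·22.3·22.5·0.16] = 5178.88 + 2735.42 = 7914.29.
With uncorrelated errors the cross-covariances are all true-score covariance, so they carry over unchanged; only the diagonal terms shrink to ρᵢσᵢ².
True-score variance = [1.9²·19.4²·0.91 + 1.9²·22.3²·0.67 + 2²·22.5²·0.81] + 2735.42 = 4079.43 + 2735.42 = 6814.84.
Reliability = 6814.84 / 7914.29 = 0.861.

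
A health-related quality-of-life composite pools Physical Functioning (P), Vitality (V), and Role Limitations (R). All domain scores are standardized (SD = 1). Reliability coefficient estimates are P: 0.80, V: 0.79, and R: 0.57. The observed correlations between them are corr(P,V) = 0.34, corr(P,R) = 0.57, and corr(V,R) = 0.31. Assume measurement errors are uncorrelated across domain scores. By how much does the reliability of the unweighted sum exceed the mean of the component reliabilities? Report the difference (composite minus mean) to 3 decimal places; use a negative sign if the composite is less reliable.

Var(sum) = 3 + 2.44 = 5.44; true-score variance = 2.16 + 2.44 = 4.6; composite reliability = 0.8456.
Mean component reliability = 0.7200.
Difference = 0.8456 − 0.7200 = 0.126.

0.126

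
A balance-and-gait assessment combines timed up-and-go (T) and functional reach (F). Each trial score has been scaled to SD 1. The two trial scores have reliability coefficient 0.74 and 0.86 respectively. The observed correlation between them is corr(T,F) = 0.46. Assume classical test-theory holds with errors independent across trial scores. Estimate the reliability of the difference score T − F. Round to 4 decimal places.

Var(T−F) = 1 + 1 − 2·0.46 = 2 − 0.92 = 1.08.
With uncorrelated errors the cross-covariances are all true-score covariance, so they carry over unchanged; only the diagonal terms shrink to ρᵢσᵢ².
True-score variance = [0.74 + 0.86] − 0.92 = 1.6 − 0.92 = 0.68.
Reliability = 0.68 / 1.08 = 0.6296.

0.6296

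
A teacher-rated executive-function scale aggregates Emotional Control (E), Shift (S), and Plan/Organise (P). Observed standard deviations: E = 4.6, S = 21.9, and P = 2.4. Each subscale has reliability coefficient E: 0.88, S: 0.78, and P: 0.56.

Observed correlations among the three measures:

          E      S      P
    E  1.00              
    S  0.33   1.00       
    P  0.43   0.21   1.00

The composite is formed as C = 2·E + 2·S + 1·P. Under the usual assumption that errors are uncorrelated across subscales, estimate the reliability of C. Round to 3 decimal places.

0.814

Var(C) = 2²·4.6² + 2²·21.9² + 2.4² + 2·[4·4.6·21.9·0.33 + 2·4.6·2.4·0.43 + 2·21.9·2.4·0.21] = 2008.84 + 329.093 = 2337.93.
With uncorrelated errors the cross-covariances are all true-score covariance, so they carry over unchanged; only the diagonal terms shrink to ρᵢσᵢ².
True-score variance = [2²·4.6²·0.88 + 2²·21.9²·0.78 + 2.4²·0.56] + 329.093 = 1574.09 + 329.093 = 1903.18.
Reliability = 1903.18 / 2337.93 = 0.814.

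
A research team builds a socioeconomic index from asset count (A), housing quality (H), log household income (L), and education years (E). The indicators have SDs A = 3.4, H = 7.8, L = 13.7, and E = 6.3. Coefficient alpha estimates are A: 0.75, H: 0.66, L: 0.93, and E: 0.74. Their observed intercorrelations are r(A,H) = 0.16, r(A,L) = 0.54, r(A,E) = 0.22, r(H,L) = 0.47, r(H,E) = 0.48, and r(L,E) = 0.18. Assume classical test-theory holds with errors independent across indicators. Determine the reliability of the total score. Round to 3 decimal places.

0.914

Var(A+H+L+E) = 3.4² + 7.8² + 13.7² + 6.3² + 2·[3.4·7.8·0.16 + 3.4·13.7·0.54 + 3.4·6.3·0.22 + 7.8·13.7·0.47 + 7.8·6.3·0.48 + 13.7·6.3·0.18] = 299.78 + 246.912 = 546.692.
Under uncorrelated errors the observed covariances equal the true-score covariances, so only the own-variance terms attenuate.
True-score variance = [3.4²·0.75 + 7.8²·0.66 + 13.7²·0.93 + 6.3²·0.74] + 246.912 = 252.747 + 246.912 = 499.659.
Reliability = 499.659 / 546.692 = 0.914.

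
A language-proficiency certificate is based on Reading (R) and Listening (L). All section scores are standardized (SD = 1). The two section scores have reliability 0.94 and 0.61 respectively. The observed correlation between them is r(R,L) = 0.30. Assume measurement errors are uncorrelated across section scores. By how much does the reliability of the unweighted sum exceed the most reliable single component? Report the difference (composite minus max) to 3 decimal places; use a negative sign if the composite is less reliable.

-0.113

Var(sum) = 2 + 0.6 = 2.6; true-score variance = 1.55 + 0.6 = 2.15; composite reliability = 0.8269.
Max component reliability = 0.9400.
Difference = 0.8269 − 0.9400 = -0.113.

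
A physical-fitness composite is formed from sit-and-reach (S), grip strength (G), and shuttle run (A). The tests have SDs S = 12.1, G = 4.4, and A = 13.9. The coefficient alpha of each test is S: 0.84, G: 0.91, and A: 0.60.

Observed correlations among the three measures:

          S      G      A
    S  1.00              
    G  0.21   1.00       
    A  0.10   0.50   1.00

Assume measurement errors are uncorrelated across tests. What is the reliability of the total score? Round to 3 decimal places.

Var(S+G+A) = 12.1² + 4.4² + 13.9² + 2·[12.1·4.4·0.21 + 12.1·13.9·0.10 + 4.4·13.9·0.50] = 358.98 + 117.159 = 476.139.
Under uncorrelated errors the observed covariances equal the true-score covariances, so only the own-variance terms attenuate.
True-score variance = [12.1²·0.84 + 4.4²·0.91 + 13.9²·0.60] + 117.159 = 256.528 + 117.159 = 373.687.
Reliability = 373.687 / 476.139 = 0.785.

0.785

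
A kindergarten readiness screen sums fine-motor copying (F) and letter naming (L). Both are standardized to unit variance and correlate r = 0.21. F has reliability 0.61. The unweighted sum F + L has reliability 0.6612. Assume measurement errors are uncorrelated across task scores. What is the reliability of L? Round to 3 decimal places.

0.570

Var(F+L) = 2 + 2·0.21 = 2.420.
True-score variance = ρ_F + ρ_L + 2·0.21, so 0.6612 = (0.61 + ρ_L + 0.42) / 2.420.
ρ_L = 0.6612·2.420 − 0.61 − 0.42 = 0.570.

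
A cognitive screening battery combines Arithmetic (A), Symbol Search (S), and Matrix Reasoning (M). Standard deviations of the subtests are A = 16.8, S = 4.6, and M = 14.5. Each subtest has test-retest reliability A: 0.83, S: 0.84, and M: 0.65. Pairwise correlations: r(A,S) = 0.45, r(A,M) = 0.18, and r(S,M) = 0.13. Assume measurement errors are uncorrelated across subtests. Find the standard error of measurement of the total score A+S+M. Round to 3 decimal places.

Var(total) = 513.65 + 174.59 = 688.24.
True-score variance = 388.696 + 174.59 = 563.286, so reliability = 0.8184.
Error variance = 688.24 − 563.286 = 124.954; SEM = √124.954 = 11.178.

11.178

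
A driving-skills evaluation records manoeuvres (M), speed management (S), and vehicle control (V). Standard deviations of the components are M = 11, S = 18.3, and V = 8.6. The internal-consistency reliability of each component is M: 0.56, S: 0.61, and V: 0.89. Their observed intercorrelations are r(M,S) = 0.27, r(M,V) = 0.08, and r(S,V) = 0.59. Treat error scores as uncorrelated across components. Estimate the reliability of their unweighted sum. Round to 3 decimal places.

Var(M+S+V) = 11² + 18.3² + 8.6² + 2·[11·18.3·0.27 + 11·8.6·0.08 + 18.3·8.6·0.59] = 529.85 + 309.546 = 839.396.
Under uncorrelated errors the observed covariances equal the true-score covariances, so only the own-variance terms attenuate.
True-score variance = [11²·0.56 + 18.3²·0.61 + 8.6²·0.89] + 309.546 = 337.867 + 309.546 = 647.414.
Reliability = 647.414 / 839.396 = 0.771.

0.771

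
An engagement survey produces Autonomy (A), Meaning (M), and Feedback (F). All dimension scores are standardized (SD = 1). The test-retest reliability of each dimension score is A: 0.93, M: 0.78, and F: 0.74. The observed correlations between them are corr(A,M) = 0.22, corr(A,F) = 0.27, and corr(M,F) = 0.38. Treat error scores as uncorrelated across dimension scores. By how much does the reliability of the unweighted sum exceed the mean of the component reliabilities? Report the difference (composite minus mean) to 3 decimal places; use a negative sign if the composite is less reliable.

0.067

Var(sum) = 3 + 1.74 = 4.74; true-score variance = 2.45 + 1.74 = 4.19; composite reliability = 0.8840.
Mean component reliability = 0.8167.
Difference = 0.8840 − 0.8167 = 0.067.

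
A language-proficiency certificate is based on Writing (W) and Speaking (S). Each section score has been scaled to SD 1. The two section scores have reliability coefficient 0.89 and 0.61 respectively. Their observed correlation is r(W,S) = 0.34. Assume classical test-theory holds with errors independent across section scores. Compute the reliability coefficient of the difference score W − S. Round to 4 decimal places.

0.6212

Var(W−S) = 1 + 1 − 2·0.34 = 2 − 0.68 = 1.32.
Because errors are independent across components, Cov(Tᵢ,Tⱼ) = Cov(Xᵢ,Xⱼ); the off-diagonal part of the true-score variance is the same as above.
True-score variance = [0.89 + 0.61] − 0.68 = 1.5 − 0.68 = 0.82.
Reliability = 0.82 / 1.32 = 0.6212.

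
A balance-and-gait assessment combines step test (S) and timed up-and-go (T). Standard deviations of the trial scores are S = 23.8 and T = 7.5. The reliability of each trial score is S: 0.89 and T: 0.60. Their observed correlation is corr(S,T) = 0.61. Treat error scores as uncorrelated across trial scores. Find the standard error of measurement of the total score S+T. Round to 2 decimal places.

9.21

Var(total) = 622.69 + 217.77 = 840.46.
True-score variance = 537.882 + 217.77 = 755.652, so reliability = 0.8991.
Error variance = 840.46 − 755.652 = 84.8084; SEM = √84.8084 = 9.21.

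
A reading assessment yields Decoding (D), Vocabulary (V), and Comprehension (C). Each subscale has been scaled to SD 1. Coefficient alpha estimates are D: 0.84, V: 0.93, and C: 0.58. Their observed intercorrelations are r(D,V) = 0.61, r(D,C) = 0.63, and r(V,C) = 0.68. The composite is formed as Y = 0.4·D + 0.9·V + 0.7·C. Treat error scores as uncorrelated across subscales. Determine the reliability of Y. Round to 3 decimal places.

0.907

Var(Y) = 0.4² + 0.9² + 0.7² + 2·[0.36·0.61 + 0.28·0.63 + 0.63·0.68] = 1.46 + 1.6488 = 3.1088.
With uncorrelated errors the cross-covariances are all true-score covariance, so they carry over unchanged; only the diagonal terms shrink to ρᵢσᵢ².
True-score variance = [0.4²·0.84 + 0.9²·0.93 + 0.7²·0.58] + 1.6488 = 1.1719 + 1.6488 = 2.8207.
Reliability = 2.8207 / 3.1088 = 0.907.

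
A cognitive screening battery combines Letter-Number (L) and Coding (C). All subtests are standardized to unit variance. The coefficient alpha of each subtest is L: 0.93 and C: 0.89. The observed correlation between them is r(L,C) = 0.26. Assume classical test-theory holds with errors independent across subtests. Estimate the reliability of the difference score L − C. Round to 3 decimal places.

Var(L−C) = 1 + 1 − 2·0.26 = 2 − 0.52 = 1.48.
With uncorrelated errors the cross-covariances are all true-score covariance, so they carry over unchanged; only the diagonal terms shrink to ρᵢσᵢ².
True-score variance = [0.93 + 0.89] − 0.52 = 1.82 − 0.52 = 1.3.
Reliability = 1.3 / 1.48 = 0.878.

0.878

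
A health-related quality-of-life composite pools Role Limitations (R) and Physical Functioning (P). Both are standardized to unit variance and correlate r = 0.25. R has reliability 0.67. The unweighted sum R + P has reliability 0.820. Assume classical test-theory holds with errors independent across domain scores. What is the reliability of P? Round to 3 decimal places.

Var(R+P) = 2 + 2·0.25 = 2.500.
True-score variance = ρ_R + ρ_P + 2·0.25, so 0.820 = (0.67 + ρ_P + 0.50) / 2.500.
ρ_P = 0.820·2.500 − 0.67 − 0.50 = 0.880.

0.880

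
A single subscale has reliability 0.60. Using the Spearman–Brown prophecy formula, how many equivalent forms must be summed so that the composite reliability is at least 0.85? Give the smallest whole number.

4

k ≥ ρ*(1−ρ₁)/(ρ₁(1−ρ*)) = 0.85·0.40 / (0.60·0.15) = 3.778.
Smallest integer k = 4.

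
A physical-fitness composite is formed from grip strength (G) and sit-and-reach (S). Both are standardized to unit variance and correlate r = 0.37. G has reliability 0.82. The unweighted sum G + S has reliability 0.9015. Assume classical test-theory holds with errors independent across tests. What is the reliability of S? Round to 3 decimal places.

Var(G+S) = 2 + 2·0.37 = 2.740.
True-score variance = ρ_G + ρ_S + 2·0.37, so 0.9015 = (0.82 + ρ_S + 0.74) / 2.740.
ρ_S = 0.9015·2.740 − 0.82 − 0.74 = 0.910.

0.910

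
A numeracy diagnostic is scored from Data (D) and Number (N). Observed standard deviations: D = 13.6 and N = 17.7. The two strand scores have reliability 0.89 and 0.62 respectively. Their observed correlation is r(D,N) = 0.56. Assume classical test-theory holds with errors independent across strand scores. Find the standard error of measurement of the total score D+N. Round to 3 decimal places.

11.807

Var(total) = 498.25 + 269.606 = 767.856.
True-score variance = 358.854 + 269.606 = 628.461, so reliability = 0.8185.
Error variance = 767.856 − 628.461 = 139.396; SEM = √139.396 = 11.807.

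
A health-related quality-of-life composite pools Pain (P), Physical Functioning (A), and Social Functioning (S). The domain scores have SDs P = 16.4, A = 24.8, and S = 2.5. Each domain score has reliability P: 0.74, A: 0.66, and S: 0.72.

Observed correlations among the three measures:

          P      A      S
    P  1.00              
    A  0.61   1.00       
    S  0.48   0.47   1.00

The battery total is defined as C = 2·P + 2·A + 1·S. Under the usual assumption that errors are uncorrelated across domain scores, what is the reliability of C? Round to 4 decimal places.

Var(C) = 2²·16.4² + 2²·24.8² + 2.5² + 2·[4·16.4·24.8·0.61 + 2·16.4·2.5·0.48 + 2·24.8·2.5·0.47] = 3542.25 + 2180.07 = 5722.32.
With uncorrelated errors the cross-covariances are all true-score covariance, so they carry over unchanged; only the diagonal terms shrink to ρᵢσᵢ².
True-score variance = [2²·16.4²·0.74 + 2²·24.8²·0.66 + 2.5²·0.72] + 2180.07 = 2424.33 + 2180.07 = 4604.4.
Reliability = 4604.4 / 5722.32 = 0.8046.

0.8046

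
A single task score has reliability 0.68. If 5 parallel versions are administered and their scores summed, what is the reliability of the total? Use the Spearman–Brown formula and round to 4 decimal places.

ρ_k = kρ / (1 + (k−1)ρ) = 5·0.68 / (1 + 4·0.68) = 3.400 / 3.720 = 0.9140.

0.9140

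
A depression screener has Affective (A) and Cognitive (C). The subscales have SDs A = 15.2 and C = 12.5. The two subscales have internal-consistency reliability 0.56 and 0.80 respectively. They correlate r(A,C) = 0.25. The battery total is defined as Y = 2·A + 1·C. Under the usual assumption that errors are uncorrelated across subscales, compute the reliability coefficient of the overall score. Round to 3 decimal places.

0.655

Var(Y) = 2²·15.2² + 12.5² + 2·[2·15.2·12.5·0.25] = 1080.41 + 190 = 1270.41.
Under uncorrelated errors the observed covariances equal the true-score covariances, so only the own-variance terms attenuate.
True-score variance = [2²·15.2²·0.56 + 12.5²·0.80] + 190 = 642.53 + 190 = 832.53.
Reliability = 832.53 / 1270.41 = 0.655.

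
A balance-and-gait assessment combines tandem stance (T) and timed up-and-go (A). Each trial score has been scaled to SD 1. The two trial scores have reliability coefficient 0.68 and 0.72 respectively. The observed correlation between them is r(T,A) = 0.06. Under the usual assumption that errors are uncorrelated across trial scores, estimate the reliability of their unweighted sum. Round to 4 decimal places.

0.7170

Var(T+A) = 2 + 2·[0.06] = 2 + 0.12 = 2.12.
Under uncorrelated errors the observed covariances equal the true-score covariances, so only the own-variance terms attenuate.
True-score variance = [0.68 + 0.72] + 0.12 = 1.4 + 0.12 = 1.52.
Reliability = 1.52 / 2.12 = 0.7170.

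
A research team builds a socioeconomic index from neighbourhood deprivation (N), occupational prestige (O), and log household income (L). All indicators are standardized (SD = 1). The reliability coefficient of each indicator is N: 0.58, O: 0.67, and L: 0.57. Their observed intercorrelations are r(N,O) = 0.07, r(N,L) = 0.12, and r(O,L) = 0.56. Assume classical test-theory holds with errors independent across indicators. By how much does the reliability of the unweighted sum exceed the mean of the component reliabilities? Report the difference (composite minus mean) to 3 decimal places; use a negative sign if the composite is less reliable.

Var(sum) = 3 + 1.5 = 4.5; true-score variance = 1.82 + 1.5 = 3.32; composite reliability = 0.7378.
Mean component reliability = 0.6067.
Difference = 0.7378 − 0.6067 = 0.131.

0.131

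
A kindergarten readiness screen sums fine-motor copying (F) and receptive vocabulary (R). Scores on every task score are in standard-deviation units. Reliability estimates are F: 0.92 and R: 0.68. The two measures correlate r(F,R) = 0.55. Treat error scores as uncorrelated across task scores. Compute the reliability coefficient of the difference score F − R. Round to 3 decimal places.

Var(F−R) = 1 + 1 − 2·0.55 = 2 − 1.1 = 0.9.
Because errors are independent across components, Cov(Tᵢ,Tⱼ) = Cov(Xᵢ,Xⱼ); the off-diagonal part of the true-score variance is the same as above.
True-score variance = [0.92 + 0.68] − 1.1 = 1.6 − 1.1 = 0.5.
Reliability = 0.5 / 0.9 = 0.556.

0.556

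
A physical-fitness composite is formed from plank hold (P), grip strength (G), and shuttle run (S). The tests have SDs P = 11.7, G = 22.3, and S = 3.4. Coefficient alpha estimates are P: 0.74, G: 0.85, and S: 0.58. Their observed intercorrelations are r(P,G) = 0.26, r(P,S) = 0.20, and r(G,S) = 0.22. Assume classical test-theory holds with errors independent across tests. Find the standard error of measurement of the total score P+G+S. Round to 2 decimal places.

10.73

Var(total) = 645.74 + 184.946 = 830.686.
True-score variance = 530.7 + 184.946 = 715.646, so reliability = 0.8615.
Error variance = 830.686 − 715.646 = 115.04; SEM = √115.04 = 10.73.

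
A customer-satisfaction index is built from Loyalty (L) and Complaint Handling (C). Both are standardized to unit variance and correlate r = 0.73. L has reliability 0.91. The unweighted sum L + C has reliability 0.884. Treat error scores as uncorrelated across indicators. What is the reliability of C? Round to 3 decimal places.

0.689

Var(L+C) = 2 + 2·0.73 = 3.460.
True-score variance = ρ_L + ρ_C + 2·0.73, so 0.884 = (0.91 + ρ_C + 1.46) / 3.460.
ρ_C = 0.884·3.460 − 0.91 − 1.46 = 0.689.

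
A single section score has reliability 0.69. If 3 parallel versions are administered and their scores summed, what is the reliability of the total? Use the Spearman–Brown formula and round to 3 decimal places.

0.870

ρ_k = kρ / (1 + (k−1)ρ) = 3·0.69 / (1 + 2·0.69) = 2.070 / 2.380 = 0.870.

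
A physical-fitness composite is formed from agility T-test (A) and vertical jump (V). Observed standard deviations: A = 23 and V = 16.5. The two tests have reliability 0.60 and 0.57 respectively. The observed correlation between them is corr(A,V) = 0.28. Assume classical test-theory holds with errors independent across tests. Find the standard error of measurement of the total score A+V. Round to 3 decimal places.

18.129

Var(total) = 801.25 + 212.52 = 1013.77.
True-score variance = 472.582 + 212.52 = 685.102, so reliability = 0.6758.
Error variance = 1013.77 − 685.102 = 328.668; SEM = √328.668 = 18.129.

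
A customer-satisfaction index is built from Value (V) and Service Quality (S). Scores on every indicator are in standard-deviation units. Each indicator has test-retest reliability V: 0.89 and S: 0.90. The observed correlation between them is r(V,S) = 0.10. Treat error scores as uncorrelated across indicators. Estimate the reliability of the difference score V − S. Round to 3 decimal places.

0.883

Var(V−S) = 1 + 1 − 2·0.10 = 2 − 0.2 = 1.8.
Because errors are independent across components, Cov(Tᵢ,Tⱼ) = Cov(Xᵢ,Xⱼ); the off-diagonal part of the true-score variance is the same as above.
True-score variance = [0.89 + 0.90] − 0.2 = 1.79 − 0.2 = 1.59.
Reliability = 1.59 / 1.8 = 0.883.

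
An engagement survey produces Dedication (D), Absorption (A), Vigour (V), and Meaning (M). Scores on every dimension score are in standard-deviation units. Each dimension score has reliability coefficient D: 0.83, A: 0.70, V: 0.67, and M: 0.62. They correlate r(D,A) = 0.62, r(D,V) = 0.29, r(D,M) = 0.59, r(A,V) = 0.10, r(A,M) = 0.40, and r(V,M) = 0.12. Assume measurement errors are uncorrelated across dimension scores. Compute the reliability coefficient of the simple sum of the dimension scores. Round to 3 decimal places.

0.857

Var(D+A+V+M) = 4 + 2·[0.62 + 0.29 + 0.59 + 0.10 + 0.40 + 0.12] = 4 + 4.24 = 8.24.
Because errors are independent across components, Cov(Tᵢ,Tⱼ) = Cov(Xᵢ,Xⱼ); the off-diagonal part of the true-score variance is the same as above.
True-score variance = [0.83 + 0.70 + 0.67 + 0.62] + 4.24 = 2.82 + 4.24 = 7.06.
Reliability = 7.06 / 8.24 = 0.857.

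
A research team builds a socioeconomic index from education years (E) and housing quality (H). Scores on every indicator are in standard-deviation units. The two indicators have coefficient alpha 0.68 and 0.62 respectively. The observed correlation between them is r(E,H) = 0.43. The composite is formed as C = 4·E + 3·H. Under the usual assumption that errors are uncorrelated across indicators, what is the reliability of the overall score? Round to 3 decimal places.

Var(C) = 4² + 3² + 2·[12·0.43] = 25 + 10.32 = 35.32.
Because errors are independent across components, Cov(Tᵢ,Tⱼ) = Cov(Xᵢ,Xⱼ); the off-diagonal part of the true-score variance is the same as above.
True-score variance = [4²·0.68 + 3²·0.62] + 10.32 = 16.46 + 10.32 = 26.78.
Reliability = 26.78 / 35.32 = 0.758.

0.758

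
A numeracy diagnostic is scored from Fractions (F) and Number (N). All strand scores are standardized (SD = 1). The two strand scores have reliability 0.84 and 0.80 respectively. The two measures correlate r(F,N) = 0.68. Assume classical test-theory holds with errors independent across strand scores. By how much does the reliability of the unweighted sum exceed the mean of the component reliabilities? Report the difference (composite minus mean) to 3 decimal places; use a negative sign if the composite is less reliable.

0.073

Var(sum) = 2 + 1.36 = 3.36; true-score variance = 1.64 + 1.36 = 3; composite reliability = 0.8929.
Mean component reliability = 0.8200.
Difference = 0.8929 − 0.8200 = 0.073.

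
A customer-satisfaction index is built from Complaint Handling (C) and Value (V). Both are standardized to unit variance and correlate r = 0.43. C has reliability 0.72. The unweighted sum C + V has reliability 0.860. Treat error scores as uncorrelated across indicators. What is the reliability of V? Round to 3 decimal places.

Var(C+V) = 2 + 2·0.43 = 2.860.
True-score variance = ρ_C + ρ_V + 2·0.43, so 0.860 = (0.72 + ρ_V + 0.86) / 2.860.
ρ_V = 0.860·2.860 − 0.72 − 0.86 = 0.880.

0.880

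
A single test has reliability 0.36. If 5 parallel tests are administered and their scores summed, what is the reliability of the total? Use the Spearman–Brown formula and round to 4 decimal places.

ρ_k = kρ / (1 + (k−1)ρ) = 5·0.36 / (1 + 4·0.36) = 1.800 / 2.440 = 0.7377.

0.7377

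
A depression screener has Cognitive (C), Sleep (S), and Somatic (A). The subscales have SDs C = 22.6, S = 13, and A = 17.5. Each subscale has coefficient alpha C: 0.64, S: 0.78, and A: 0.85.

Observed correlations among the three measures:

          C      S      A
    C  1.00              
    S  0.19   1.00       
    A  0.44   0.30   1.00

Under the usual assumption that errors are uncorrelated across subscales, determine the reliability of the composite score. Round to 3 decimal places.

Var(C+S+A) = 22.6² + 13² + 17.5² + 2·[22.6·13·0.19 + 22.6·17.5·0.44 + 13·17.5·0.30] = 986.01 + 596.184 = 1582.19.
With uncorrelated errors the cross-covariances are all true-score covariance, so they carry over unchanged; only the diagonal terms shrink to ρᵢσᵢ².
True-score variance = [22.6²·0.64 + 13²·0.78 + 17.5²·0.85] + 596.184 = 719.019 + 596.184 = 1315.2.
Reliability = 1315.2 / 1582.19 = 0.831.

0.831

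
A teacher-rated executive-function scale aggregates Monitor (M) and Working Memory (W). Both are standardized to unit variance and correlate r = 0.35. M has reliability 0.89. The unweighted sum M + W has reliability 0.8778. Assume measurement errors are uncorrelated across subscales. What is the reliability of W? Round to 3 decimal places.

0.780

Var(M+W) = 2 + 2·0.35 = 2.700.
True-score variance = ρ_M + ρ_W + 2·0.35, so 0.8778 = (0.89 + ρ_W + 0.70) / 2.700.
ρ_W = 0.8778·2.700 − 0.89 − 0.70 = 0.780.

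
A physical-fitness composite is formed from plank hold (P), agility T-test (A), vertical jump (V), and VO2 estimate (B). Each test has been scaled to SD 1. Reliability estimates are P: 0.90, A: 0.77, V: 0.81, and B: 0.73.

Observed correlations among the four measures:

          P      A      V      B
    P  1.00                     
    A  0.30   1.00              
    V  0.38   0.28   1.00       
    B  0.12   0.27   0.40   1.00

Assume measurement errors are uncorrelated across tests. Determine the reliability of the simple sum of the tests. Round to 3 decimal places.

Var(P+A+V+B) = 4 + 2·[0.30 + 0.38 + 0.12 + 0.28 + 0.27 + 0.40] = 4 + 3.5 = 7.5.
Because errors are independent across components, Cov(Tᵢ,Tⱼ) = Cov(Xᵢ,Xⱼ); the off-diagonal part of the true-score variance is the same as above.
True-score variance = [0.90 + 0.77 + 0.81 + 0.73] + 3.5 = 3.21 + 3.5 = 6.71.
Reliability = 6.71 / 7.5 = 0.895.

0.895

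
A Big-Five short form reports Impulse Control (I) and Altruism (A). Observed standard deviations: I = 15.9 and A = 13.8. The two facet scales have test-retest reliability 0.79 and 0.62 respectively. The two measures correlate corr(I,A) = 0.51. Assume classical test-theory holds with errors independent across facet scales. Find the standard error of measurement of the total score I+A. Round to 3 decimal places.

11.201

Var(total) = 443.25 + 223.808 = 667.058.
True-score variance = 317.793 + 223.808 = 541.601, so reliability = 0.8119.
Error variance = 667.058 − 541.601 = 125.457; SEM = √125.457 = 11.201.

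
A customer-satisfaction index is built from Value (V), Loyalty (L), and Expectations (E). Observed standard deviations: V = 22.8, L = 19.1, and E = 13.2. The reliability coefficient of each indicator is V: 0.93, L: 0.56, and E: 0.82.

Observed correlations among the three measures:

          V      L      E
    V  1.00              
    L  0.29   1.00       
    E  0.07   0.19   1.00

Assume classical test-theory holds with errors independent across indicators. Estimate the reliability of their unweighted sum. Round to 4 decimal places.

Var(V+L+E) = 22.8² + 19.1² + 13.2² + 2·[22.8·19.1·0.29 + 22.8·13.2·0.07 + 19.1·13.2·0.19] = 1058.89 + 390.518 = 1449.41.
Under uncorrelated errors the observed covariances equal the true-score covariances, so only the own-variance terms attenuate.
True-score variance = [22.8²·0.93 + 19.1²·0.56 + 13.2²·0.82] + 390.518 = 830.622 + 390.518 = 1221.14.
Reliability = 1221.14 / 1449.41 = 0.8425.

0.8425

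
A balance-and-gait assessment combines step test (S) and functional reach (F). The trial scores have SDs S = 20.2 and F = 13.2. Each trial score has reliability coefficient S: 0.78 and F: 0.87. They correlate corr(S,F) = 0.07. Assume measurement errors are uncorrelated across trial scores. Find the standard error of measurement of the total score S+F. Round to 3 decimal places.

10.603

Var(total) = 582.28 + 37.3296 = 619.61.
True-score variance = 469.86 + 37.3296 = 507.19, so reliability = 0.8186.
Error variance = 619.61 − 507.19 = 112.42; SEM = √112.42 = 10.603.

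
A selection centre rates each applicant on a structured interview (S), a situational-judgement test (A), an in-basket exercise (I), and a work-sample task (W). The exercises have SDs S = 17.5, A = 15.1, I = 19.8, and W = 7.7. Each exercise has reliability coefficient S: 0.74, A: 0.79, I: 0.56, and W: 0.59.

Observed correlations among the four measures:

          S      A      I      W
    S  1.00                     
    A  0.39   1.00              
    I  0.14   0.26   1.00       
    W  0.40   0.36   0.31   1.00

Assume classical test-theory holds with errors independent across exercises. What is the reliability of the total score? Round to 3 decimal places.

Var(S+A+I+W) = 17.5² + 15.1² + 19.8² + 7.7² + 2·[17.5·15.1·0.39 + 17.5·19.8·0.14 + 17.5·7.7·0.40 + 15.1·19.8·0.26 + 15.1·7.7·0.36 + 19.8·7.7·0.31] = 985.59 + 744.644 = 1730.23.
Under uncorrelated errors the observed covariances equal the true-score covariances, so only the own-variance terms attenuate.
True-score variance = [17.5²·0.74 + 15.1²·0.79 + 19.8²·0.56 + 7.7²·0.59] + 744.644 = 661.276 + 744.644 = 1405.92.
Reliability = 1405.92 / 1730.23 = 0.813.

0.813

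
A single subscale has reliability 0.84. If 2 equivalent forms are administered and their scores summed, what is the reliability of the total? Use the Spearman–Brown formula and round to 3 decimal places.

0.913

ρ_k = kρ / (1 + (k−1)ρ) = 2·0.84 / (1 + 1·0.84) = 1.680 / 1.840 = 0.913.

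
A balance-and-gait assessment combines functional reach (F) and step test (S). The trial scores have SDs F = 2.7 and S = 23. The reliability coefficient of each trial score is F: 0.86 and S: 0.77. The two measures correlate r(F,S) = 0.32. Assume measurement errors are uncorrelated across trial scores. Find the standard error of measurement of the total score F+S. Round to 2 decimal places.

Var(total) = 536.29 + 39.744 = 576.034.
True-score variance = 413.599 + 39.744 = 453.343, so reliability = 0.7870.
Error variance = 576.034 − 453.343 = 122.691; SEM = √122.691 = 11.08.

11.08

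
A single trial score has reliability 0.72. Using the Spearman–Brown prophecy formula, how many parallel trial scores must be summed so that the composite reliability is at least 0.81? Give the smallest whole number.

k ≥ ρ*(1−ρ₁)/(ρ₁(1−ρ*)) = 0.81·0.28 / (0.72·0.19) = 1.658.
Smallest integer k = 2.

2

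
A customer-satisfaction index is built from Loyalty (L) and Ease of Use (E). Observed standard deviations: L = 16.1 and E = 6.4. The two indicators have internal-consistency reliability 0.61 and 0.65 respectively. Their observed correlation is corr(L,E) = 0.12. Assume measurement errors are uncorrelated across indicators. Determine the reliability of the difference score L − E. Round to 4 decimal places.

Var(L−E) = 16.1² + 6.4² − 2·16.1·6.4·0.12 = 300.17 − 24.7296 = 275.44.
Under uncorrelated errors the observed covariances equal the true-score covariances, so only the own-variance terms attenuate.
True-score variance = [16.1²·0.61 + 6.4²·0.65] − 24.7296 = 184.742 − 24.7296 = 160.013.
Reliability = 160.013 / 275.44 = 0.5809.

0.5809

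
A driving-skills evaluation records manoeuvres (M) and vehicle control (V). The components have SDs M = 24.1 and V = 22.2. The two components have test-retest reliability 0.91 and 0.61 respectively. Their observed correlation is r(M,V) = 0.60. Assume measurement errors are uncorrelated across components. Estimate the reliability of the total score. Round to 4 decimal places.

0.8575

Var(M+V) = 24.1² + 22.2² + 2·[24.1·22.2·0.60] = 1073.65 + 642.024 = 1715.67.
With uncorrelated errors the cross-covariances are all true-score covariance, so they carry over unchanged; only the diagonal terms shrink to ρᵢσᵢ².
True-score variance = [24.1²·0.91 + 22.2²·0.61] + 642.024 = 829.17 + 642.024 = 1471.19.
Reliability = 1471.19 / 1715.67 = 0.8575.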